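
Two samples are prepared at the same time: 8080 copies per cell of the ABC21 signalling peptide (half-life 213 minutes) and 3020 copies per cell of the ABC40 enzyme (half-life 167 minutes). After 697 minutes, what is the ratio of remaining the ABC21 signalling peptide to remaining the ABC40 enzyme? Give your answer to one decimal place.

5.0

ABC21 signalling peptide: 8080 × (1/2)^(697/213) = 8080 × (1/2)^3.2723 ≈ 836.28 copies per cell.
ABC40 enzyme: 3020 × (1/2)^(697/167) = 3020 × (1/2)^4.1737 ≈ 167.34 copies per cell.
Ratio ≈ 836.28 / 167.34 ≈ 4.9973.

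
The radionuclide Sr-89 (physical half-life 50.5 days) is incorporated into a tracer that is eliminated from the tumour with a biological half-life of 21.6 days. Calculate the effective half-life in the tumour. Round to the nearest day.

15 days

1/t_eff = 1/t_phys + 1/t_biol = 1/50.5 + 1/21.6 = 0.066098 per day.
t_eff = 50.5 × 21.6 / (50.5 + 21.6) ≈ 15.129 days.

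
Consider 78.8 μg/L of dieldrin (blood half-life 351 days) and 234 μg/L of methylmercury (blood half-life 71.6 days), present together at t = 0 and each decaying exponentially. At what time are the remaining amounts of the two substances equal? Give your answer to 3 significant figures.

141 days

Set 78.8·(1/2)^(t/351) = 234·(1/2)^(t/71.6).
Taking log₂: log₂(78.8/234) = t·(1/351 − 1/71.6).
log₂(0.33675) = -1.5702; 1/351 − 1/71.6 = -0.011117.
t = -1.5702 / -0.011117 ≈ 141.24 days.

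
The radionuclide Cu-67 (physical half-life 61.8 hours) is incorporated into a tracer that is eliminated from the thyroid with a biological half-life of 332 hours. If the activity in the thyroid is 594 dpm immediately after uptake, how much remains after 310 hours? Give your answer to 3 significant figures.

1/t_eff = 1/t_phys + 1/t_biol = 1/61.8 + 1/332 = 0.019193 per hour.
t_eff = 61.8 × 332 / (61.8 + 332) ≈ 52.102 hours.
Remaining = 594 × (1/2)^(310/52.102) = 594 × (1/2)^5.9499 ≈ 9.6091 dpm.

9.61 dpm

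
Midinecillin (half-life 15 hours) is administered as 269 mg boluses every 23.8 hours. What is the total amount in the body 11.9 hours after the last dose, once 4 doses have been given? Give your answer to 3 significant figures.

The 4 doses were given 83.3, 59.5, 35.7, 11.9 hours ago.
Total = 269·(1/2)^(83.3/15) + 269·(1/2)^(59.5/15) + 269·(1/2)^(35.7/15) + 269·(1/2)^(11.9/15)
      = 5.7284 + 17.205 + 51.677 + 155.22 ≈ 229.83 mg.

230 mg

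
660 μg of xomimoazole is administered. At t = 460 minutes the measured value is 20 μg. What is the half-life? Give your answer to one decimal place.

A/A₀ = 20/660 ≈ 0.030303.
n = log₂(33) ≈ 5.0444 half-lives elapsed in 460 minutes.
t½ = 460/5.0444 ≈ 91.19 minutes.

91.2 minutes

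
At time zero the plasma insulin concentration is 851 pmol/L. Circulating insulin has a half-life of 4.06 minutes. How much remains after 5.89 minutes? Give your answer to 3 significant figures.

Number of half-lives: n = 5.89/4.06 ≈ 1.4507.
Remaining = 851 × (1/2)^1.4507 = 851 × 0.36583 ≈ 311.32 pmol/L.

311 pmol/L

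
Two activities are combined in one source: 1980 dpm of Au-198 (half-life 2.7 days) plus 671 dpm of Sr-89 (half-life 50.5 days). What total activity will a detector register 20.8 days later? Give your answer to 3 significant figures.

514 dpm

Au-198: 1980 × (1/2)^(20.8/2.7) = 1980 × (1/2)^7.7037 ≈ 9.4977 dpm.
Sr-89: 671 × (1/2)^(20.8/50.5) = 671 × (1/2)^0.41188 ≈ 504.35 dpm.
Total = 9.4977 + 504.35 ≈ 513.85 dpm.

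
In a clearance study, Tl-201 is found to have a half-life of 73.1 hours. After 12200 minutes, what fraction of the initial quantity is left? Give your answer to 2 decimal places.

12200 minutes = 203.333 hours.
n = 203.333/73.1 ≈ 2.7816 half-lives.
Fraction remaining = (1/2)^2.7816 ≈ 0.14543.

0.15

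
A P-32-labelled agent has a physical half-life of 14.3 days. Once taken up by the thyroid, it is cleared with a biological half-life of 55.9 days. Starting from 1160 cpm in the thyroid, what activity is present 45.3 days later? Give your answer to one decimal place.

73.6 cpm

1/t_eff = 1/t_phys + 1/t_biol = 1/14.3 + 1/55.9 = 0.087819 per day.
t_eff = 14.3 × 55.9 / (14.3 + 55.9) ≈ 11.387 days.
Remaining = 1160 × (1/2)^(45.3/11.387) = 1160 × (1/2)^3.9782 ≈ 73.603 cpm.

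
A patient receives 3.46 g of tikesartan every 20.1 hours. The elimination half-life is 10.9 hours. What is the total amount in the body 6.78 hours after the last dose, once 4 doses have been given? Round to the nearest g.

The 4 doses were given 67.08, 46.98, 26.88, 6.78 hours ago.
Total = 3.46·(1/2)^(67.08/10.9) + 3.46·(1/2)^(46.98/10.9) + 3.46·(1/2)^(26.88/10.9) + 3.46·(1/2)^(6.78/10.9)
      = 0.048585 + 0.17443 + 0.62621 + 2.2482 ≈ 3.0974 g.

3 g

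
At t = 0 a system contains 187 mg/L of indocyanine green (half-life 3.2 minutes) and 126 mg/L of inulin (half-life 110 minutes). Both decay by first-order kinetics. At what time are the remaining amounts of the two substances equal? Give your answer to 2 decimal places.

Set 187·(1/2)^(t/3.2) = 126·(1/2)^(t/110).
Taking log₂: log₂(187/126) = t·(1/3.2 − 1/110).
log₂(1.4841) = 0.56961; 1/3.2 − 1/110 = 0.30341.
t = 0.56961 / 0.30341 ≈ 1.8774 minutes.

1.88 minutes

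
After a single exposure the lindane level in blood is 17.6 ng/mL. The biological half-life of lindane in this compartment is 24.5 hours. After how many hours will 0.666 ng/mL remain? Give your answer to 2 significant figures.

Fraction remaining = 0.666/17.6 ≈ 0.037841.
n = log₂(17.6/0.666) = ln(26.426)/ln 2 ≈ 4.7239 half-lives.
t = n × t½ = 4.7239 × 24.5 ≈ 115.74 hours.

120 hours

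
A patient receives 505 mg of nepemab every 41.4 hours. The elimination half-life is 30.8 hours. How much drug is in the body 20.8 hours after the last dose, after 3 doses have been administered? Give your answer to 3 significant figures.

The 3 doses were given 103.6, 62.2, 20.8 hours ago.
Total = 505·(1/2)^(103.6/30.8) + 505·(1/2)^(62.2/30.8) + 505·(1/2)^(20.8/30.8)
      = 49.061 + 124.56 + 316.23 ≈ 489.84 mg.

490 mg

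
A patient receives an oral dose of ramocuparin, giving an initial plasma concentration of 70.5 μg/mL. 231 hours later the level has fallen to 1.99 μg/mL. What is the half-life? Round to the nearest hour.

45 hours

A/A₀ = 1.99/70.5 ≈ 0.028227.
n = log₂(35.427) ≈ 5.1468 half-lives elapsed in 231 hours.
t½ = 231/5.1468 ≈ 44.882 hours.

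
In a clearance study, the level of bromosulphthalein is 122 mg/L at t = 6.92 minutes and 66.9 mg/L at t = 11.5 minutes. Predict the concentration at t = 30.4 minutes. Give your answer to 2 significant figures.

5.6 mg/L

Over Δt = 11.5 − 6.92 = 4.58 minutes, the level fell by a factor of 122/66.9 ≈ 1.8236.
n = log₂(1.8236) ≈ 0.8668 half-lives, so t½ = 4.58/0.8668 ≈ 5.2838 minutes.
From t = 11.5 to t = 30.4: 66.9 × (1/2)^((30.4−11.5)/5.2838) ≈ 5.6059 mg/L.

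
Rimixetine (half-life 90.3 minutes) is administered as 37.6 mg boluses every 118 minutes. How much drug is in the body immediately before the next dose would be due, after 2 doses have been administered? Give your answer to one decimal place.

21.3 mg

The 2 doses were given 236, 118 minutes ago.
Total = 37.6·(1/2)^(236/90.3) + 37.6·(1/2)^(118/90.3)
      = 6.1439 + 15.199 ≈ 21.343 mg.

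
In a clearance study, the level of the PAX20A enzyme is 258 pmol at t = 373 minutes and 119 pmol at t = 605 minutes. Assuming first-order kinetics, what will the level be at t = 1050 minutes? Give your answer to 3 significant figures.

27.0 pmol

Over Δt = 605 − 373 = 232 minutes, the level fell by a factor of 258/119 ≈ 2.1681.
n = log₂(2.1681) ≈ 1.1164 half-lives, so t½ = 232/1.1164 ≈ 207.81 minutes.
From t = 605 to t = 1050: 119 × (1/2)^((1050−605)/207.81) ≈ 26.973 pmol.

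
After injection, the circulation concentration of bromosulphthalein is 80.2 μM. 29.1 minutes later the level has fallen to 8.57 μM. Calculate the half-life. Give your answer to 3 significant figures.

9.02 minutes

A/A₀ = 8.57/80.2 ≈ 0.10686.
n = log₂(9.3582) ≈ 3.2262 half-lives elapsed in 29.1 minutes.
t½ = 29.1/3.2262 ≈ 9.0198 minutes.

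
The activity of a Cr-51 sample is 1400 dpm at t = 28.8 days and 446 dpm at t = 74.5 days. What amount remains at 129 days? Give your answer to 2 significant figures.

110 dpm

Over Δt = 74.5 − 28.8 = 45.7 days, the level fell by a factor of 1400/446 ≈ 3.139.
n = log₂(3.139) ≈ 1.6503 half-lives, so t½ = 45.7/1.6503 ≈ 27.692 days.
From t = 74.5 to t = 129: 446 × (1/2)^((129−74.5)/27.692) ≈ 113.99 dpm.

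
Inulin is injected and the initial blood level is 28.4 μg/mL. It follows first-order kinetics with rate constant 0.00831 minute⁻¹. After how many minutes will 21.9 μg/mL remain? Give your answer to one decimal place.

31.3 minutes

t½ = ln 2 / λ = 0.69315 / 0.00831 ≈ 83.411 minutes.
Fraction remaining = 21.9/28.4 ≈ 0.77113.
n = log₂(28.4/21.9) = ln(1.2968)/ln 2 ≈ 0.37496 half-lives.
t = n × t½ = 0.37496 × 83.411 ≈ 31.276 minutes.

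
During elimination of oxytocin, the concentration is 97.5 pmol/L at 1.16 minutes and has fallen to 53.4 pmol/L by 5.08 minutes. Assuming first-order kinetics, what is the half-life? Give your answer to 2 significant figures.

Over Δt = 5.08 − 1.16 = 3.92 minutes, the level fell by a factor of 97.5/53.4 ≈ 1.8258.
n = log₂(1.8258) ≈ 0.86856 half-lives, so t½ = 3.92/0.86856 ≈ 4.5132 minutes.

4.5 minutes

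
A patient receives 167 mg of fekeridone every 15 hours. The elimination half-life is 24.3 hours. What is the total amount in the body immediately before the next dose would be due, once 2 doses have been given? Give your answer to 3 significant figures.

The 2 doses were given 30, 15 hours ago.
Total = 167·(1/2)^(30/24.3) + 167·(1/2)^(15/24.3)
      = 70.97 + 108.87 ≈ 179.84 mg.

180 mg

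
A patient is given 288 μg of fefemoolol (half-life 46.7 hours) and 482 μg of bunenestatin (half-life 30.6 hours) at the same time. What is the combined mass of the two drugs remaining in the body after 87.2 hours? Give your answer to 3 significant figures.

fefemoolol: 288 × (1/2)^(87.2/46.7) = 288 × (1/2)^1.8672 ≈ 78.94 μg.
bunenestatin: 482 × (1/2)^(87.2/30.6) = 482 × (1/2)^2.8497 ≈ 66.867 μg.
Total = 78.94 + 66.867 ≈ 145.81 μg.

146 μg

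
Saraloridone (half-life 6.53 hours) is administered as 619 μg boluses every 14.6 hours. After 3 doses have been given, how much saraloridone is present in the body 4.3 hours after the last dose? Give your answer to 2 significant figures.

The 3 doses were given 33.5, 18.9, 4.3 hours ago.
Total = 619·(1/2)^(33.5/6.53) + 619·(1/2)^(18.9/6.53) + 619·(1/2)^(4.3/6.53)
      = 17.675 + 83.255 + 392.16 ≈ 493.09 μg.

490 μg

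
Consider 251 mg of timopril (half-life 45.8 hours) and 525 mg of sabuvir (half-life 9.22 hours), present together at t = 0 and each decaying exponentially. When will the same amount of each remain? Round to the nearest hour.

12 hours

Set 251·(1/2)^(t/45.8) = 525·(1/2)^(t/9.22).
Taking log₂: log₂(251/525) = t·(1/45.8 − 1/9.22).
log₂(0.4781) = -1.0646; 1/45.8 − 1/9.22 = -0.086626.
t = -1.0646 / -0.086626 ≈ 12.29 hours.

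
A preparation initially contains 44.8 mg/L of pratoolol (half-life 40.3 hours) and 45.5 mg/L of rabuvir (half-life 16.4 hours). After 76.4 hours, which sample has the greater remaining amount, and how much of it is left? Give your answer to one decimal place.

pratoolol, 12.0 mg/L

pratoolol: 44.8 × (1/2)^1.8958 ≈ 12.039 mg/L.
rabuvir: 45.5 × (1/2)^4.6585 ≈ 1.8016 mg/L.
Pratoolol has more remaining, at ≈ 12.039 mg/L.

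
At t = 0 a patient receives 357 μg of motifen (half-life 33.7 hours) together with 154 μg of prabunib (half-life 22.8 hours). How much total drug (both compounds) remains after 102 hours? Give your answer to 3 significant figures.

50.7 μg

motifen: 357 × (1/2)^(102/33.7) = 357 × (1/2)^3.0267 ≈ 43.807 μg.
prabunib: 154 × (1/2)^(102/22.8) = 154 × (1/2)^4.4737 ≈ 6.9312 μg.
Total = 43.807 + 6.9312 ≈ 50.738 μg.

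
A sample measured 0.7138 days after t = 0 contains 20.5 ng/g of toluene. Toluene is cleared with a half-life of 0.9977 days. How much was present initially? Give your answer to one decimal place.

33.7 ng/g

Number of half-lives elapsed: n = 0.7138/0.9977 ≈ 0.71545.
A₀ = A × 2^n = 20.5 × 2^0.71545 = 20.5 × 1.642 ≈ 33.661 ng/g.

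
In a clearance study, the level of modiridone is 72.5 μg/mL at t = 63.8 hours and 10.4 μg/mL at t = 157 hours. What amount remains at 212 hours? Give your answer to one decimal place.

3.3 μg/mL

Over Δt = 157 − 63.8 = 93.2 hours, the level fell by a factor of 72.5/10.4 ≈ 6.9712.
n = log₂(6.9712) ≈ 2.8014 half-lives, so t½ = 93.2/2.8014 ≈ 33.269 hours.
From t = 157 to t = 212: 10.4 × (1/2)^((212−157)/33.269) ≈ 3.3065 μg/mL.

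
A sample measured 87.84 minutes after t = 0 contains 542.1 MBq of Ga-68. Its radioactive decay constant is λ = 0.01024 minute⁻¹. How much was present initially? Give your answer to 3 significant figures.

t½ = ln 2 / λ = 0.69315 / 0.01024 ≈ 67.69 minutes.
Number of half-lives elapsed: n = 87.84/67.69 ≈ 1.2977.
A₀ = A × 2^n = 542.1 × 2^1.2977 = 542.1 × 2.4583 ≈ 1332.7 MBq.

1330 MBq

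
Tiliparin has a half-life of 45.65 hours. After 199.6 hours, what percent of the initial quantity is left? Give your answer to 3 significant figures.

4.83%

n = 199.6/45.65 ≈ 4.3724 half-lives.
Fraction remaining = (1/2)^4.3724 ≈ 0.048281, i.e. 4.8281%.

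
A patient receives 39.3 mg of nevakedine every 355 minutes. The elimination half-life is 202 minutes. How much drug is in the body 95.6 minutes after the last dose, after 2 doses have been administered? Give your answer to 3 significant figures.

36.7 mg

The 2 doses were given 450.6, 95.6 minutes ago.
Total = 39.3·(1/2)^(450.6/202) + 39.3·(1/2)^(95.6/202)
      = 8.3731 + 28.309 ≈ 36.682 mg.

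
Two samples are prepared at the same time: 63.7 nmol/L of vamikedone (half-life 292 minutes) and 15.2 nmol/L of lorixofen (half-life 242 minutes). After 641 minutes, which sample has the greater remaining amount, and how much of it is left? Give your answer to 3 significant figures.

vamikedone: 63.7 × (1/2)^2.1952 ≈ 13.91 nmol/L.
lorixofen: 15.2 × (1/2)^2.6488 ≈ 2.4237 nmol/L.
Vamikedone has more remaining, at ≈ 13.91 nmol/L.

vamikedone, 13.9 nmol/L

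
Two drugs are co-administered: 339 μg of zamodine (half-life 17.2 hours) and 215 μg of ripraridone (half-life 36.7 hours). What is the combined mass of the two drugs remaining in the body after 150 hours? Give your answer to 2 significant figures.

zamodine: 339 × (1/2)^(150/17.2) = 339 × (1/2)^8.7209 ≈ 0.80341 μg.
ripraridone: 215 × (1/2)^(150/36.7) = 215 × (1/2)^4.0872 ≈ 12.649 μg.
Total = 0.80341 + 12.649 ≈ 13.453 μg.

13 μg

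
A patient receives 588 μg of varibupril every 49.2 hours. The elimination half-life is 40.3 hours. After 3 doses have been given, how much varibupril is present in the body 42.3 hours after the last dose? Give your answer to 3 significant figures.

458 μg

The 3 doses were given 140.7, 91.5, 42.3 hours ago.
Total = 588·(1/2)^(140.7/40.3) + 588·(1/2)^(91.5/40.3) + 588·(1/2)^(42.3/40.3)
      = 52.286 + 121.87 + 284.06 ≈ 458.21 μg.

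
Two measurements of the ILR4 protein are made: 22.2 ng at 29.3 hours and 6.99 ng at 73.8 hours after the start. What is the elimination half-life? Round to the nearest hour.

Over Δt = 73.8 − 29.3 = 44.5 hours, the level fell by a factor of 22.2/6.99 ≈ 3.176.
n = log₂(3.176) ≈ 1.6672 half-lives, so t½ = 44.5/1.6672 ≈ 26.692 hours.

27 hours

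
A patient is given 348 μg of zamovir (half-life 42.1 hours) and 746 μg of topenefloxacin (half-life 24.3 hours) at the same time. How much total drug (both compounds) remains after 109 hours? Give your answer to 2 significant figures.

zamovir: 348 × (1/2)^(109/42.1) = 348 × (1/2)^2.5891 ≈ 57.835 μg.
topenefloxacin: 746 × (1/2)^(109/24.3) = 746 × (1/2)^4.4856 ≈ 33.3 μg.
Total = 57.835 + 33.3 ≈ 91.135 μg.

91 μg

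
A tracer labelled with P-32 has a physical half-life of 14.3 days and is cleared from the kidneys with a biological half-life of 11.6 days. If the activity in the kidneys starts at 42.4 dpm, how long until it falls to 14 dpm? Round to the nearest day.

1/t_eff = 1/t_phys + 1/t_biol = 1/14.3 + 1/11.6 = 0.15614 per day.
t_eff = 14.3 × 11.6 / (14.3 + 11.6) ≈ 6.4046 days.
n = log₂(42.4/14) ≈ 1.5986; t = 1.5986 × 6.4046 ≈ 10.239 days.

10 days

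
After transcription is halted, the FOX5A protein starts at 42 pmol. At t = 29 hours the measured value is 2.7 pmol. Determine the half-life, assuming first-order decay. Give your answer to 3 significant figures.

7.32 hours

A/A₀ = 2.7/42 ≈ 0.064286.
n = log₂(15.556) ≈ 3.9594 half-lives elapsed in 29 hours.
t½ = 29/3.9594 ≈ 7.3244 hours.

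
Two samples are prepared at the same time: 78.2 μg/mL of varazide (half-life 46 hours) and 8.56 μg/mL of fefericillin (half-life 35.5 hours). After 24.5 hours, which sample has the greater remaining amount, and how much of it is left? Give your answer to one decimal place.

varazide: 78.2 × (1/2)^0.53261 ≈ 54.06 μg/mL.
fefericillin: 8.56 × (1/2)^0.69014 ≈ 5.3054 μg/mL.
Varazide has more remaining, at ≈ 54.06 μg/mL.

varazide, 54.1 μg/mL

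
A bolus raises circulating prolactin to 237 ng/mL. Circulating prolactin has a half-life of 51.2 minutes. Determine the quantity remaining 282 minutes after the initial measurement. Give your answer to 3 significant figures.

5.21 ng/mL

Number of half-lives: n = 282/51.2 ≈ 5.5078.
Remaining = 237 × (1/2)^5.5078 = 237 × 0.021978 ≈ 5.2087 ng/mL.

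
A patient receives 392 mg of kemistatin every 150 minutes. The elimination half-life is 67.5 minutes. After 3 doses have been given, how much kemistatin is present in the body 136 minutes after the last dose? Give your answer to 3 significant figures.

122 mg

The 3 doses were given 436, 286, 136 minutes ago.
Total = 392·(1/2)^(436/67.5) + 392·(1/2)^(286/67.5) + 392·(1/2)^(136/67.5)
      = 4.4551 + 20.788 + 96.999 ≈ 122.24 mg.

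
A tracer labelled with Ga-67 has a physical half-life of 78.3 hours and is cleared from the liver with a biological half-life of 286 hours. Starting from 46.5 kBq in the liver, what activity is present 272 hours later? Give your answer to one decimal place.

2.2 kBq

1/t_eff = 1/t_phys + 1/t_biol = 1/78.3 + 1/286 = 0.016268 per hour.
t_eff = 78.3 × 286 / (78.3 + 286) ≈ 61.471 hours.
Remaining = 46.5 × (1/2)^(272/61.471) = 46.5 × (1/2)^4.4249 ≈ 2.1649 kBq.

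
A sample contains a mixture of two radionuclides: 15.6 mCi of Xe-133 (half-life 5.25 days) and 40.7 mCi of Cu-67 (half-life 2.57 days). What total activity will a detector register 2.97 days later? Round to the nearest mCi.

29 mCi

Xe-133: 15.6 × (1/2)^(2.97/5.25) = 15.6 × (1/2)^0.56571 ≈ 10.54 mCi.
Cu-67: 40.7 × (1/2)^(2.97/2.57) = 40.7 × (1/2)^1.1556 ≈ 18.269 mCi.
Total = 10.54 + 18.269 ≈ 28.809 mCi.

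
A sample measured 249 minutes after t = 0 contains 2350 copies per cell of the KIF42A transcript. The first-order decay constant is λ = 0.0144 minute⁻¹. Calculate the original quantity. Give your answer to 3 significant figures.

t½ = ln 2 / λ = 0.69315 / 0.0144 ≈ 48.135 minutes.
Number of half-lives elapsed: n = 249/48.135 ≈ 5.1729.
A₀ = A × 2^n = 2350 × 2^5.1729 = 2350 × 36.075 ≈ 84776 copies per cell.

84800 copies per cell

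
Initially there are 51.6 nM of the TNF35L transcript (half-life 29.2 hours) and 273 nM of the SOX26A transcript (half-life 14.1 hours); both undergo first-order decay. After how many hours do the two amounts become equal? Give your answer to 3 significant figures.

Set 51.6·(1/2)^(t/29.2) = 273·(1/2)^(t/14.1).
Taking log₂: log₂(51.6/273) = t·(1/29.2 − 1/14.1).
log₂(0.18901) = -2.4035; 1/29.2 − 1/14.1 = -0.036675.
t = -2.4035 / -0.036675 ≈ 65.533 hours.

65.5 hours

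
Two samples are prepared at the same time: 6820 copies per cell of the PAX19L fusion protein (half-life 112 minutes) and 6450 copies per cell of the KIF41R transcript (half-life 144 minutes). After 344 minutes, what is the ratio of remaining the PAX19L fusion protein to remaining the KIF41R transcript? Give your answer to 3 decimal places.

0.659

PAX19L fusion protein: 6820 × (1/2)^(344/112) = 6820 × (1/2)^3.0714 ≈ 811.32 copies per cell.
KIF41R transcript: 6450 × (1/2)^(344/144) = 6450 × (1/2)^2.3889 ≈ 1231.5 copies per cell.
Ratio ≈ 811.32 / 1231.5 ≈ 0.65881.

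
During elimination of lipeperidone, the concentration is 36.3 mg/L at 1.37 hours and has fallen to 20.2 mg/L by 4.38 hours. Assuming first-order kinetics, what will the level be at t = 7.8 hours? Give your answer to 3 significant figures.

10.4 mg/L

Over Δt = 4.38 − 1.37 = 3.01 hours, the level fell by a factor of 36.3/20.2 ≈ 1.797.
n = log₂(1.797) ≈ 0.84561 half-lives, so t½ = 3.01/0.84561 ≈ 3.5595 hours.
From t = 4.38 to t = 7.8: 20.2 × (1/2)^((7.8−4.38)/3.5595) ≈ 10.378 mg/L.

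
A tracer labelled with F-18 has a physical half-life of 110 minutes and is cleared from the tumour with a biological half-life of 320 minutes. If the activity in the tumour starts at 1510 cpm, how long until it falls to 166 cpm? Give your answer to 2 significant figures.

1/t_eff = 1/t_phys + 1/t_biol = 1/110 + 1/320 = 0.012216 per minute.
t_eff = 110 × 320 / (110 + 320) ≈ 81.86 minutes.
n = log₂(1510/166) ≈ 3.1853; t = 3.1853 × 81.86 ≈ 260.75 minutes.

260 minutes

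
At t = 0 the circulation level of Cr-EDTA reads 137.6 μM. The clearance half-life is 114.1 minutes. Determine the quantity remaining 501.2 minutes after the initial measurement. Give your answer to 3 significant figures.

6.55 μM

Number of half-lives: n = 501.2/114.1 ≈ 4.3926.
Remaining = 137.6 × (1/2)^4.3926 = 137.6 × 0.047608 ≈ 6.5509 μM.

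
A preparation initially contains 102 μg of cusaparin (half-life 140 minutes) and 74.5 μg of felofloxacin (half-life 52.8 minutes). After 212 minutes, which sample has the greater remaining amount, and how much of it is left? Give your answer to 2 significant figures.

cusaparin: 102 × (1/2)^1.5143 ≈ 35.707 μg.
felofloxacin: 74.5 × (1/2)^4.0152 ≈ 4.6076 μg.
Cusaparin has more remaining, at ≈ 35.707 μg.

cusaparin, 36 μg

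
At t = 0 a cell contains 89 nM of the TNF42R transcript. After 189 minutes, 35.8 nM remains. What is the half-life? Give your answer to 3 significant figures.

A/A₀ = 35.8/89 ≈ 0.40225.
n = log₂(2.486) ≈ 1.3138 half-lives elapsed in 189 minutes.
t½ = 189/1.3138 ≈ 143.85 minutes.

144 minutes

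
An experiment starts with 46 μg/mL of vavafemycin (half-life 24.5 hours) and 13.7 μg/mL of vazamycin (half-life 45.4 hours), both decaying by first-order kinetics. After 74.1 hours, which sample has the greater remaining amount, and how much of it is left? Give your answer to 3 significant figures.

vavafemycin, 5.65 μg/mL

vavafemycin: 46 × (1/2)^3.0245 ≈ 5.6532 μg/mL.
vazamycin: 13.7 × (1/2)^1.6322 ≈ 4.4197 μg/mL.
Vavafemycin has more remaining, at ≈ 5.6532 μg/mL.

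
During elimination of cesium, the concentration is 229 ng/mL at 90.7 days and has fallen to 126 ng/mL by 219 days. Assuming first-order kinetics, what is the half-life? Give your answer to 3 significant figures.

149 days

Over Δt = 219 − 90.7 = 128.3 days, the level fell by a factor of 229/126 ≈ 1.8175.
n = log₂(1.8175) ≈ 0.86192 half-lives, so t½ = 128.3/0.86192 ≈ 148.85 days.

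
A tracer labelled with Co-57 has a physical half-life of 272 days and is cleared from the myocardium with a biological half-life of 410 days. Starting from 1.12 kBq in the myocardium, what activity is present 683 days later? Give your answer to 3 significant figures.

0.0619 kBq

1/t_eff = 1/t_phys + 1/t_biol = 1/272 + 1/410 = 0.0061155 per day.
t_eff = 272 × 410 / (272 + 410) ≈ 163.52 days.
Remaining = 1.12 × (1/2)^(683/163.52) = 1.12 × (1/2)^4.1769 ≈ 0.061923 kBq.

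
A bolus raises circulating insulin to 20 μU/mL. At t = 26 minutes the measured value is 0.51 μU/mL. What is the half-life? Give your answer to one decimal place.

A/A₀ = 0.51/20 ≈ 0.0255.
n = log₂(39.216) ≈ 5.2934 half-lives elapsed in 26 minutes.
t½ = 26/5.2934 ≈ 4.9118 minutes.

4.9 minutes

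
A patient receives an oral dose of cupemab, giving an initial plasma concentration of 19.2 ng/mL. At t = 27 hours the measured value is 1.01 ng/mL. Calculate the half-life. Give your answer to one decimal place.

6.4 hours

A/A₀ = 1.01/19.2 ≈ 0.052604.
n = log₂(19.01) ≈ 4.2487 half-lives elapsed in 27 hours.
t½ = 27/4.2487 ≈ 6.3549 hours.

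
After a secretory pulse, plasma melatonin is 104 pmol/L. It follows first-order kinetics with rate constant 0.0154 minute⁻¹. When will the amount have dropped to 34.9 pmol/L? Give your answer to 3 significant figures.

t½ = ln 2 / λ = 0.69315 / 0.0154 ≈ 45.01 minutes.
Fraction remaining = 34.9/104 ≈ 0.33558.
n = log₂(104/34.9) = ln(2.9799)/ln 2 ≈ 1.5753 half-lives.
t = n × t½ = 1.5753 × 45.01 ≈ 70.903 minutes.

70.9 minutes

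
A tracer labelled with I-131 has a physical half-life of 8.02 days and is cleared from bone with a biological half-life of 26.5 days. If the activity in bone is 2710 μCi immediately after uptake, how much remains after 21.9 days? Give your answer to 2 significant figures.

230 μCi

1/t_eff = 1/t_phys + 1/t_biol = 1/8.02 + 1/26.5 = 0.16242 per day.
t_eff = 8.02 × 26.5 / (8.02 + 26.5) ≈ 6.1567 days.
Remaining = 2710 × (1/2)^(21.9/6.1567) = 2710 × (1/2)^3.5571 ≈ 230.24 μCi.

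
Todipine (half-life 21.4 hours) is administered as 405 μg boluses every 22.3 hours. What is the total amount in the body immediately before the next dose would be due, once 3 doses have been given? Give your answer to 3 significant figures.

339 μg

The 3 doses were given 66.9, 44.6, 22.3 hours ago.
Total = 405·(1/2)^(66.9/21.4) + 405·(1/2)^(44.6/21.4) + 405·(1/2)^(22.3/21.4)
      = 46.386 + 95.516 + 196.68 ≈ 338.58 μg.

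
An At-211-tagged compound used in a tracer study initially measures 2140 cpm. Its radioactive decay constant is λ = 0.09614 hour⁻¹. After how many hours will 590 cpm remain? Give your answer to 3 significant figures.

13.4 hours

t½ = ln 2 / λ = 0.69315 / 0.09614 ≈ 7.2098 hours.
Fraction remaining = 590/2140 ≈ 0.2757.
n = log₂(2140/590) = ln(3.6271)/ln 2 ≈ 1.8588 half-lives.
t = n × t½ = 1.8588 × 7.2098 ≈ 13.402 hours.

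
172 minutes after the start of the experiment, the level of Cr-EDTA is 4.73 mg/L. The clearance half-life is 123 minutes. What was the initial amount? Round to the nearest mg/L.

12 mg/L

Number of half-lives elapsed: n = 172/123 ≈ 1.3984.
A₀ = A × 2^n = 4.73 × 2^1.3984 = 4.73 × 2.636 ≈ 12.468 mg/L.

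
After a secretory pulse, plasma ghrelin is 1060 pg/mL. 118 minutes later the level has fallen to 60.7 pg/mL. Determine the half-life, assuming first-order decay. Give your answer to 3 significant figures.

28.6 minutes

A/A₀ = 60.7/1060 ≈ 0.057264.
n = log₂(17.463) ≈ 4.1262 half-lives elapsed in 118 minutes.
t½ = 118/4.1262 ≈ 28.598 minutes.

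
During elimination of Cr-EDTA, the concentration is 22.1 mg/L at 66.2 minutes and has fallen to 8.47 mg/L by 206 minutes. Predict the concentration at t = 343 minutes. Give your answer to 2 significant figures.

3.3 mg/L

Over Δt = 206 − 66.2 = 139.8 minutes, the level fell by a factor of 22.1/8.47 ≈ 2.6092.
n = log₂(2.6092) ≈ 1.3836 half-lives, so t½ = 139.8/1.3836 ≈ 101.04 minutes.
From t = 206 to t = 343: 8.47 × (1/2)^((343−206)/101.04) ≈ 3.3092 mg/L.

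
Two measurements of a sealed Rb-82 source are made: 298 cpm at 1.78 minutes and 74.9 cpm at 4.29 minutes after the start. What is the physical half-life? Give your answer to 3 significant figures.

1.26 minutes

Over Δt = 4.29 − 1.78 = 2.51 minutes, the level fell by a factor of 298/74.9 ≈ 3.9786.
n = log₂(3.9786) ≈ 1.9923 half-lives, so t½ = 2.51/1.9923 ≈ 1.2599 minutes.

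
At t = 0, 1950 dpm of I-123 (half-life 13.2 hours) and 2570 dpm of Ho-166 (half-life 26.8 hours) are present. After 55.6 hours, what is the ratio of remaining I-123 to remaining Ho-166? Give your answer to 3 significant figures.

0.172

I-123: 1950 × (1/2)^(55.6/13.2) = 1950 × (1/2)^4.2121 ≈ 105.21 dpm.
Ho-166: 2570 × (1/2)^(55.6/26.8) = 2570 × (1/2)^2.0746 ≈ 610.11 dpm.
Ratio ≈ 105.21 / 610.11 ≈ 0.17245.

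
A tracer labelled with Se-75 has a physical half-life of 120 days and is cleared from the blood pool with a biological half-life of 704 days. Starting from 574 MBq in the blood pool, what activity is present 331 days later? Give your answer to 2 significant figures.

61 MBq

1/t_eff = 1/t_phys + 1/t_biol = 1/120 + 1/704 = 0.0097538 per day.
t_eff = 120 × 704 / (120 + 704) ≈ 102.52 days.
Remaining = 574 × (1/2)^(331/102.52) = 574 × (1/2)^3.2285 ≈ 61.24 MBq.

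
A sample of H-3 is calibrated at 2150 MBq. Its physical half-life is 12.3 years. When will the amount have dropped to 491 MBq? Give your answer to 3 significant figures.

26.2 years

Fraction remaining = 491/2150 ≈ 0.22837.
n = log₂(2150/491) = ln(4.3788)/ln 2 ≈ 2.1305 half-lives.
t = n × t½ = 2.1305 × 12.3 ≈ 26.206 years.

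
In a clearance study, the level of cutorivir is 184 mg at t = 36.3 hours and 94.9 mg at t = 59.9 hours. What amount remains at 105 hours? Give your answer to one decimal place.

Over Δt = 59.9 − 36.3 = 23.6 hours, the level fell by a factor of 184/94.9 ≈ 1.9389.
n = log₂(1.9389) ≈ 0.95523 half-lives, so t½ = 23.6/0.95523 ≈ 24.706 hours.
From t = 59.9 to t = 105: 94.9 × (1/2)^((105−59.9)/24.706) ≈ 26.776 mg.

26.8 mg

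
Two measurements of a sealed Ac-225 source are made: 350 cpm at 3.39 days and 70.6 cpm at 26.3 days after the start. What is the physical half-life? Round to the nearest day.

Over Δt = 26.3 − 3.39 = 22.91 days, the level fell by a factor of 350/70.6 ≈ 4.9575.
n = log₂(4.9575) ≈ 2.3096 half-lives, so t½ = 22.91/2.3096 ≈ 9.9194 days.

10 days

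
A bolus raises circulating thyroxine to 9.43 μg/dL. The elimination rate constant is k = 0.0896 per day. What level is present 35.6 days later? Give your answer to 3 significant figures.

t½ = ln 2 / k = 0.69315 / 0.0896 ≈ 7.736 days.
Number of half-lives: n = 35.6/7.736 ≈ 4.6019.
Remaining = 9.43 × (1/2)^4.6019 = 9.43 × 0.041182 ≈ 0.38834 μg/dL.

0.388 μg/dL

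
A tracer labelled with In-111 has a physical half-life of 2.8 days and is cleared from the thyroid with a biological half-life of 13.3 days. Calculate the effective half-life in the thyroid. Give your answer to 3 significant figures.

1/t_eff = 1/t_phys + 1/t_biol = 1/2.8 + 1/13.3 = 0.43233 per day.
t_eff = 2.8 × 13.3 / (2.8 + 13.3) ≈ 2.313 days.

2.31 days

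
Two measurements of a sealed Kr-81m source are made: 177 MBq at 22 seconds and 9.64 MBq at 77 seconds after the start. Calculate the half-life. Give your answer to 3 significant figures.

13.1 seconds

Over Δt = 77 − 22 = 55 seconds, the level fell by a factor of 177/9.64 ≈ 18.361.
n = log₂(18.361) ≈ 4.1986 half-lives, so t½ = 55/4.1986 ≈ 13.1 seconds.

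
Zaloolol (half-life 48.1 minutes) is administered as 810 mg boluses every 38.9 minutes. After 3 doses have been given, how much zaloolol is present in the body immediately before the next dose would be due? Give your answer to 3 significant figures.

The 3 doses were given 116.7, 77.8, 38.9 minutes ago.
Total = 810·(1/2)^(116.7/48.1) + 810·(1/2)^(77.8/48.1) + 810·(1/2)^(38.9/48.1)
      = 150.7 + 263.99 + 462.42 ≈ 877.11 mg.

877 mg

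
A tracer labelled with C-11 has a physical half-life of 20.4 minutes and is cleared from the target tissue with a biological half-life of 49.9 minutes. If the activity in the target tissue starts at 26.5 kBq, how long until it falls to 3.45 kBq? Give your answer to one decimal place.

1/t_eff = 1/t_phys + 1/t_biol = 1/20.4 + 1/49.9 = 0.06906 per minute.
t_eff = 20.4 × 49.9 / (20.4 + 49.9) ≈ 14.48 minutes.
n = log₂(26.5/3.45) ≈ 2.9413; t = 2.9413 × 14.48 ≈ 42.591 minutes.

42.6 minutes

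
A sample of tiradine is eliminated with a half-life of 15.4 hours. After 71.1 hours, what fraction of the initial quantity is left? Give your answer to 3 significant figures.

0.0408

n = 71.1/15.4 ≈ 4.6169 half-lives.
Fraction remaining = (1/2)^4.6169 ≈ 0.040755.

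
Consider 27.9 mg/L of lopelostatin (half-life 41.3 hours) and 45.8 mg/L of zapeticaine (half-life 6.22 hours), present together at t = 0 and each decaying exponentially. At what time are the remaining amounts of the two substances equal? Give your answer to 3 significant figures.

5.24 hours

Set 27.9·(1/2)^(t/41.3) = 45.8·(1/2)^(t/6.22).
Taking log₂: log₂(27.9/45.8) = t·(1/41.3 − 1/6.22).
log₂(0.60917) = -0.71508; 1/41.3 − 1/6.22 = -0.13656.
t = -0.71508 / -0.13656 ≈ 5.2365 hours.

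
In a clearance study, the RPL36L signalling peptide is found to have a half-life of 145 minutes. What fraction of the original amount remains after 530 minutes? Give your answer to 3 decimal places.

n = 530/145 ≈ 3.6552 half-lives.
Fraction remaining = (1/2)^3.6552 ≈ 0.079375.

0.079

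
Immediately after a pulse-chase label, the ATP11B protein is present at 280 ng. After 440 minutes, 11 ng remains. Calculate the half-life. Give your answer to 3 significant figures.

94.2 minutes

A/A₀ = 11/280 ≈ 0.039286.
n = log₂(25.455) ≈ 4.6699 half-lives elapsed in 440 minutes.
t½ = 440/4.6699 ≈ 94.221 minutes.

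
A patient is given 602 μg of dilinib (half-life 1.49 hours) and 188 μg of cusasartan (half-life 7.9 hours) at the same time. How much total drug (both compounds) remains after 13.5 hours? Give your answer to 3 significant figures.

dilinib: 602 × (1/2)^(13.5/1.49) = 602 × (1/2)^9.0604 ≈ 1.1276 μg.
cusasartan: 188 × (1/2)^(13.5/7.9) = 188 × (1/2)^1.7089 ≈ 57.509 μg.
Total = 1.1276 + 57.509 ≈ 58.637 μg.

58.6 μg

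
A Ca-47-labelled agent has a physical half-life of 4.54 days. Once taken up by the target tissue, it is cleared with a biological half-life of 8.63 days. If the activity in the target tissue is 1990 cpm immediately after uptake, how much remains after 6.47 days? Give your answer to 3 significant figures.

1/t_eff = 1/t_phys + 1/t_biol = 1/4.54 + 1/8.63 = 0.33614 per day.
t_eff = 4.54 × 8.63 / (4.54 + 8.63) ≈ 2.975 days.
Remaining = 1990 × (1/2)^(6.47/2.975) = 1990 × (1/2)^2.1748 ≈ 440.72 cpm.

441 cpm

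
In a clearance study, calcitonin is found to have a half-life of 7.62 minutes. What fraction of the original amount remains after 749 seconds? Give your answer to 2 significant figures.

0.32

749 seconds = 12.4833 minutes.
n = 12.4833/7.62 ≈ 1.6382 half-lives.
Fraction remaining = (1/2)^1.6382 ≈ 0.32125.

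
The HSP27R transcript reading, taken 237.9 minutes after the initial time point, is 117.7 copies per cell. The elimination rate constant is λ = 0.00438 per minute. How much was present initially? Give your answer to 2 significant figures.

t½ = ln 2 / λ = 0.69315 / 0.00438 ≈ 158.25 minutes.
Number of half-lives elapsed: n = 237.9/158.25 ≈ 1.5033.
A₀ = A × 2^n = 117.7 × 2^1.5033 = 117.7 × 2.8349 ≈ 333.67 copies per cell.

330 copies per cell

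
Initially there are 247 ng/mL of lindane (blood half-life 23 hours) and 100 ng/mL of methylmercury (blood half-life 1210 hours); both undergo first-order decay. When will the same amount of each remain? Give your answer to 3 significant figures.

30.6 hours

Set 247·(1/2)^(t/23) = 100·(1/2)^(t/1210).
Taking log₂: log₂(247/100) = t·(1/23 − 1/1210).
log₂(2.47) = 1.3045; 1/23 − 1/1210 = 0.042652.
t = 1.3045 / 0.042652 ≈ 30.585 hours.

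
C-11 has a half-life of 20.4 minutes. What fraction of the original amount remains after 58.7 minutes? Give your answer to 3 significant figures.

n = 58.7/20.4 ≈ 2.8775 half-lives.
Fraction remaining = (1/2)^2.8775 ≈ 0.13608.

0.136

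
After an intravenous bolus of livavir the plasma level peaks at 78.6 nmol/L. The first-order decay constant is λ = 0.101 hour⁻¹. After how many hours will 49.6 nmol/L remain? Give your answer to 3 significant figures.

t½ = ln 2 / λ = 0.69315 / 0.101 ≈ 6.8628 hours.
Fraction remaining = 49.6/78.6 ≈ 0.63104.
n = log₂(78.6/49.6) = ln(1.5847)/ln 2 ≈ 0.66419 half-lives.
t = n × t½ = 0.66419 × 6.8628 ≈ 4.5582 hours.

4.56 hours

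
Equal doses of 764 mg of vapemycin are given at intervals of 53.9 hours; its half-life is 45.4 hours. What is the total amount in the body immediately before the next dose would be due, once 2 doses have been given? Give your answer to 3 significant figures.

The 2 doses were given 107.8, 53.9 hours ago.
Total = 764·(1/2)^(107.8/45.4) + 764·(1/2)^(53.9/45.4)
      = 147.34 + 335.51 ≈ 482.85 mg.

483 mg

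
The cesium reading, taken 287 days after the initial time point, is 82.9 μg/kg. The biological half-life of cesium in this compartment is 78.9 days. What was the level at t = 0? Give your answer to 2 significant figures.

Number of half-lives elapsed: n = 287/78.9 ≈ 3.6375.
A₀ = A × 2^n = 82.9 × 2^3.6375 = 82.9 × 12.445 ≈ 1031.7 μg/kg.

1000 μg/kg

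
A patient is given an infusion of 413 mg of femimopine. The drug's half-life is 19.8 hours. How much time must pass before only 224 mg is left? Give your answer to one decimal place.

17.5 hours

Fraction remaining = 224/413 ≈ 0.54237.
n = log₂(413/224) = ln(1.8438)/ln 2 ≈ 0.88264 half-lives.
t = n × t½ = 0.88264 × 19.8 ≈ 17.476 hours.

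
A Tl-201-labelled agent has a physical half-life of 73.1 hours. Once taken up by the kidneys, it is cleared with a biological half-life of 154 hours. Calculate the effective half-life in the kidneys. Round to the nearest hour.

50 hours

1/t_eff = 1/t_phys + 1/t_biol = 1/73.1 + 1/154 = 0.020173 per hour.
t_eff = 73.1 × 154 / (73.1 + 154) ≈ 49.57 hours.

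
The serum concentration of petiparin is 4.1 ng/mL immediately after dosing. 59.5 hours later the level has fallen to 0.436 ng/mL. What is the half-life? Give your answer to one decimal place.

18.4 hours

A/A₀ = 0.436/4.1 ≈ 0.10634.
n = log₂(9.4037) ≈ 3.2332 half-lives elapsed in 59.5 hours.
t½ = 59.5/3.2332 ≈ 18.403 hours.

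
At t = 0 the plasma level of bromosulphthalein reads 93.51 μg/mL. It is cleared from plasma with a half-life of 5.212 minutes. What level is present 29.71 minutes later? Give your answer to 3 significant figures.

Number of half-lives: n = 29.71/5.212 ≈ 5.7003.
Remaining = 93.51 × (1/2)^5.7003 = 93.51 × 0.019233 ≈ 1.7984 μg/mL.

1.80 μg/mL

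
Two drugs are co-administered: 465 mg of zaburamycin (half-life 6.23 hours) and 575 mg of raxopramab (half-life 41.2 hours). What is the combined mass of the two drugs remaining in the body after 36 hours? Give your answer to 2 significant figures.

zaburamycin: 465 × (1/2)^(36/6.23) = 465 × (1/2)^5.7785 ≈ 8.4714 mg.
raxopramab: 575 × (1/2)^(36/41.2) = 575 × (1/2)^0.87379 ≈ 313.78 mg.
Total = 8.4714 + 313.78 ≈ 322.26 mg.

320 mg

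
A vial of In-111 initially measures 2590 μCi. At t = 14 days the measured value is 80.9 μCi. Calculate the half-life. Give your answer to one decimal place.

A/A₀ = 80.9/2590 ≈ 0.031236.
n = log₂(32.015) ≈ 5.0007 half-lives elapsed in 14 days.
t½ = 14/5.0007 ≈ 2.7996 days.

2.8 days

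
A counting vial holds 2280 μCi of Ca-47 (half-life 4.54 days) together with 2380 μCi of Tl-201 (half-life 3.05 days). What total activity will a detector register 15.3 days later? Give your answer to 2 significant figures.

290 μCi

Ca-47: 2280 × (1/2)^(15.3/4.54) = 2280 × (1/2)^3.37 ≈ 220.52 μCi.
Tl-201: 2380 × (1/2)^(15.3/3.05) = 2380 × (1/2)^5.0164 ≈ 73.535 μCi.
Total = 220.52 + 73.535 ≈ 294.06 μCi.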